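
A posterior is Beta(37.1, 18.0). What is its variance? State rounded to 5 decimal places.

α+β = 55.1 and αβ = 667.80, so Var = αβ/[(α+β)²(α+β+1)] = 667.80/170320.161 = 0.00392.

0.00392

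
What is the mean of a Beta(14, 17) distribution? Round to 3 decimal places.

E[X] = α/(α+β) = 14/31 = 0.452.

0.452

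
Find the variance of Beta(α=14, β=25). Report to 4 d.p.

0.0058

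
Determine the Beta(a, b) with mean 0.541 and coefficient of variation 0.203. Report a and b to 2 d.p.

a = 10.60, b = 8.99

σ = CV·μ = 0.203×0.541 = 0.10982, so σ² = 0.012061.
s+1 = μ(1−μ)/σ² = 0.248319/0.012061 = 20.5884, so s = a+b = 19.5884.
a = μs = 10.60, b = (1−μ)s = 8.99.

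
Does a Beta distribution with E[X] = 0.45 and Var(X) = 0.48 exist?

No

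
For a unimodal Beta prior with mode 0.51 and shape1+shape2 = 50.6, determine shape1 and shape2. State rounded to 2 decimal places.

Since the density peak of Beta(shape1,shape2) is at (shape1−1)/(shape1+shape2−2),
shape1 = 1 + 0.51(50.6−2) = 25.79 and shape2 = 50.6 − 25.79 = 24.81.

shape1 = 25.79, shape2 = 24.81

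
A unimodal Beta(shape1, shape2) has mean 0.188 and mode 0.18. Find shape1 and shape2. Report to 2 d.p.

Let s = shape1+shape2. Mean gives shape1 = μs = 0.188s; mode gives (shape1−1)/(s−2) = 0.18.
Substituting: 0.188s − 1 = 0.18(s−2) = 0.18s − 0.36, so 0.008s = 0.64 and s = 80.0000.
Then shape1 = 0.188×80.0000 = 15.04 and shape2 = s−shape1 = 64.96.

shape1 = 15.04, shape2 = 64.96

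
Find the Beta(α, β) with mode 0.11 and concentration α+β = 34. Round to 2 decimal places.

Since the density peak of Beta(α,β) is at (α−1)/(α+β−2),
α = 1 + 0.11(34−2) = 4.52 and β = 34 − 4.52 = 29.48.

α = 4.52, β = 29.48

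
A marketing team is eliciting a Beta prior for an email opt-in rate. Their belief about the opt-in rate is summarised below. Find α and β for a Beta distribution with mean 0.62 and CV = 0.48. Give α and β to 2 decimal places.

α = 1.03, β = 0.63

Var = (CV·μ)² = (0.48×0.62)² = 0.088566.
α+β = μ(1−μ)/Var − 1 = 0.2356/0.088566 − 1 = 1.6602.
Thus α = 0.62·1.6602 = 1.03 and β = 0.38·1.6602 = 0.63.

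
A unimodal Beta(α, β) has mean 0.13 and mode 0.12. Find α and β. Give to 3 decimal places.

Let s = α+β. Mean gives α = μs = 0.13s; mode gives (α−1)/(s−2) = 0.12.
Substituting: 0.13s − 1 = 0.12(s−2) = 0.12s − 0.24, so 0.01s = 0.76 and s = 76.0000.
Then α = 0.13×76.0000 = 9.880 and β = s−α = 66.120.

α = 9.880, β = 66.120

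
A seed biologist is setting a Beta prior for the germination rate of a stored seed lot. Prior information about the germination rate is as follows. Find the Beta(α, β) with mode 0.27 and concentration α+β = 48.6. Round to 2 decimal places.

For α,β>1 the mode is (α−1)/(α+β−2), so α = mode·(κ−2)+1 = 0.27×46.6+1 = 13.58.
And β = (1−mode)·(κ−2)+1 = 0.73×46.6+1 = 35.02.

α = 13.58, β = 35.02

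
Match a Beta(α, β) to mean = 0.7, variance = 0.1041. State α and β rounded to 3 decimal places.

Write ν = α+β; then α = μν and Var = μ(1−μ)/(ν+1).
ν = μ(1−μ)/Var − 1 = 0.21/0.1041 − 1 = 1.0173.
α = 0.7·1.0173 = 0.712, β = 0.3·1.0173 = 0.305.

α = 0.712, β = 0.305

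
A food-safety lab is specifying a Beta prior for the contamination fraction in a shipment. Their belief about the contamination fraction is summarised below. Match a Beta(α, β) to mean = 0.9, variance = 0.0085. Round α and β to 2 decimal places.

By moment matching, α+β = μ(1−μ)/σ² − 1 = (0.9·0.1)/0.0085 − 1 = 10.5882 − 1 = 9.5882.
Since α/(α+β) = μ, α = 0.9·9.5882 = 8.63 and β = 0.1·9.5882 = 0.96.

α = 8.63, β = 0.96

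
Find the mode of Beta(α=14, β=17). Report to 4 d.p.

0.4483

The density x^(α−1)(1−x)^(β−1) is maximised at (α−1)/(α+β−2) = 13/29 = 0.4483.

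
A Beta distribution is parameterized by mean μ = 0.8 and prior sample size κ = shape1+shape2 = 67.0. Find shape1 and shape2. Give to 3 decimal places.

shape1 = 53.600, shape2 = 13.400

shape1 = μκ = 0.8×67.0 = 53.600 and shape2 = (1−μ)κ = 0.2×67.0 = 13.400.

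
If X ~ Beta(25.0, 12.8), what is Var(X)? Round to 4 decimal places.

Var = αβ/[(α+β)²(α+β+1)] = (25.0×12.8)/(37.8²×38.8) = 320.00/55438.992 = 0.0058.

0.0058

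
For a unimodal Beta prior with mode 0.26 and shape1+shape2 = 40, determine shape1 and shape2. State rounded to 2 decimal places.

shape1 = 10.88, shape2 = 29.12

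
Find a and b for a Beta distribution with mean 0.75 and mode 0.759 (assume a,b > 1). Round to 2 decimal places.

a = 43.17, b = 14.39

Let s = a+b. Mean gives a = μs = 0.75s; mode gives (a−1)/(s−2) = 0.759.
Substituting: 0.75s − 1 = 0.759(s−2) = 0.759s − 1.518, so -0.009s = -0.518 and s = 57.5556.
Then a = 0.75×57.5556 = 43.17 and b = s−a = 14.39.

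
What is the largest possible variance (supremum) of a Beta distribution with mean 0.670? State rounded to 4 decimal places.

For fixed mean μ the Beta variance is μ(1−μ)/(α+β+1), increasing as α+β decreases.
Its least upper bound (not attained) is μ(1−μ) = 0.670·0.330 = 0.2211.

0.2211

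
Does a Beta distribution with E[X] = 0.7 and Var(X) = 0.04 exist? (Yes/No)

A Beta with mean μ has variance μ(1−μ)/(α+β+1) < μ(1−μ).
Here μ(1−μ) = 0.7×0.3 = 0.21, and 0.04 < 0.21.

Yes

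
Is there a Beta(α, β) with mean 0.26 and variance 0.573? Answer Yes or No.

No

A Beta with mean μ has variance μ(1−μ)/(α+β+1) < μ(1−μ).
Here μ(1−μ) = 0.26×0.74 = 0.1924, and 0.573 ≥ 0.1924.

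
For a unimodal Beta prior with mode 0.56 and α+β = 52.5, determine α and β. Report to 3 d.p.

α = 29.280, β = 23.220

Since the density peak of Beta(α,β) is at (α−1)/(α+β−2),
α = 1 + 0.56(52.5−2) = 29.280 and β = 52.5 − 29.280 = 23.220.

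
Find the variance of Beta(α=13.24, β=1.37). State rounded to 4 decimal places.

0.0054

α+β = 14.61 and αβ = 18.1388, so Var = αβ/[(α+β)²(α+β+1)] = 18.1388/3331.987281 = 0.0054.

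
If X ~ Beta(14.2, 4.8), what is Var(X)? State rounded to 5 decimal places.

Var = αβ/[(α+β)²(α+β+1)] = (14.2×4.8)/(19.0²×20.0) = 68.16/7220.000 = 0.00944.

0.00944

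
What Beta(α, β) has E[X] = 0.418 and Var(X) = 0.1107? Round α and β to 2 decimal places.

α = 0.50, β = 0.70

Let s = α+β. The Beta variance is μ(1−μ)/(s+1).
So s+1 = μ(1−μ)/σ² = (0.418×0.582)/0.1107 = 0.243276/0.1107 = 2.1976, giving s = 1.1976.
Then α = μs = 0.418×1.1976 = 0.50 and β = (1−μ)s = 0.582×1.1976 = 0.70.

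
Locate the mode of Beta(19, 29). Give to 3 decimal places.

0.391

The density x^(α−1)(1−x)^(β−1) is maximised at (α−1)/(α+β−2) = 18/46 = 0.391.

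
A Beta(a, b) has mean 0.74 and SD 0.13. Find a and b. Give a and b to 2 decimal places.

a = 7.68, b = 2.70

σ² = 0.13² = 0.0169.
With s = a+b, Var = μ(1−μ)/(s+1), so s+1 = (0.74×0.26)/0.0169 = 11.3846 and s = 10.3846.
a = μs = 7.68, b = (1−μ)s = 2.70.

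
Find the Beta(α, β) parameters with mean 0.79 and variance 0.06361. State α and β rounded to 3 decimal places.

α = 1.270, β = 0.338

Let s = α+β. The Beta variance is μ(1−μ)/(s+1).
So s+1 = μ(1−μ)/σ² = (0.79×0.21)/0.06361 = 0.1659/0.06361 = 2.6081, giving s = 1.6081.
Then α = μs = 0.79×1.6081 = 1.270 and β = (1−μ)s = 0.21×1.6081 = 0.338.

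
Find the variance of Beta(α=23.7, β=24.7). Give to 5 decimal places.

μ = 23.7/48.4 = 0.489669; Var = μ(1−μ)/(α+β+1) = 0.2498933/49.4 = 0.00506.

0.00506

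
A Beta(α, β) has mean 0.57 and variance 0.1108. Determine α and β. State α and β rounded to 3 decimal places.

α = 0.691, β = 0.521

By moment matching, α+β = μ(1−μ)/σ² − 1 = (0.57·0.43)/0.1108 − 1 = 2.2121 − 1 = 1.2121.
Since α/(α+β) = μ, α = 0.57·1.2121 = 0.691 and β = 0.43·1.2121 = 0.521.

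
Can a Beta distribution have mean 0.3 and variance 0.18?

Yes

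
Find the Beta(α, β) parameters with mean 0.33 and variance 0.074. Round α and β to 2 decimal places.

α = 0.66, β = 1.33

Write ν = α+β; then α = μν and Var = μ(1−μ)/(ν+1).
ν = μ(1−μ)/Var − 1 = 0.2211/0.074 − 1 = 1.9878.
α = 0.33·1.9878 = 0.66, β = 0.67·1.9878 = 1.33.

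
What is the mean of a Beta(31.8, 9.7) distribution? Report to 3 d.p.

0.766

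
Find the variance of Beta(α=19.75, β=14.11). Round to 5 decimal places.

0.00697

μ = 19.75/33.86 = 0.583284; Var = μ(1−μ)/(α+β+1) = 0.2430638/34.86 = 0.00697.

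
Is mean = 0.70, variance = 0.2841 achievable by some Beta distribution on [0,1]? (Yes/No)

The Beta variance bound is σ² < μ(1−μ).
Here μ(1−μ) = 0.70×0.30 = 0.2100, and 0.2841 ≥ 0.2100.

No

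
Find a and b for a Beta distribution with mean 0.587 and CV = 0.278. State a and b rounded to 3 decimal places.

Var = (CV·μ)² = (0.278×0.587)² = 0.026630.
a+b = μ(1−μ)/Var − 1 = 0.242431/0.026630 − 1 = 8.1038.
Thus a = 0.587·8.1038 = 4.757 and b = 0.413·8.1038 = 3.347.

a = 4.757, b = 3.347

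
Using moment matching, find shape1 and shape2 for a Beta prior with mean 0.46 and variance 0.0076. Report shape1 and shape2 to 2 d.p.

shape1 = 14.57, shape2 = 17.11

Let s = shape1+shape2. The Beta variance is μ(1−μ)/(s+1).
So s+1 = μ(1−μ)/σ² = (0.46×0.54)/0.0076 = 0.2484/0.0076 = 32.6842, giving s = 31.6842.
Then shape1 = μs = 0.46×31.6842 = 14.57 and shape2 = (1−μ)s = 0.54×31.6842 = 17.11.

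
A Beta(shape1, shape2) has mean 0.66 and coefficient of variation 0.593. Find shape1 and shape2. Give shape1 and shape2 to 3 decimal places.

σ = CV·μ = 0.593×0.66 = 0.39138, so σ² = 0.153178.
s+1 = μ(1−μ)/σ² = 0.2244/0.153178 = 1.4650, so s = shape1+shape2 = 0.4650.
shape1 = μs = 0.307, shape2 = (1−μ)s = 0.158.

shape1 = 0.307, shape2 = 0.158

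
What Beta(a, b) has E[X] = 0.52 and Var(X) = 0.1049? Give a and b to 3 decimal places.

a = 0.717, b = 0.662

Let s = a+b. The Beta variance is μ(1−μ)/(s+1).
So s+1 = μ(1−μ)/σ² = (0.52×0.48)/0.1049 = 0.2496/0.1049 = 2.3794, giving s = 1.3794.
Then a = μs = 0.52×1.3794 = 0.717 and b = (1−μ)s = 0.48×1.3794 = 0.662.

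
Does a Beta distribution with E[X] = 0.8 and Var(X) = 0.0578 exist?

Yes

For any Beta, Var(X) < E[X]·(1−E[X]).
Here μ(1−μ) = 0.8×0.2 = 0.16, and 0.0578 < 0.16.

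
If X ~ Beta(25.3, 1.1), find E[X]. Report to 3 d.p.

0.958

E[X] = α/(α+β) = 25.3/26.4 = 0.958.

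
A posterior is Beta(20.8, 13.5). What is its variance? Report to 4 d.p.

α+β = 34.3 and αβ = 280.80, so Var = αβ/[(α+β)²(α+β+1)] = 280.80/41530.097 = 0.0068.

0.0068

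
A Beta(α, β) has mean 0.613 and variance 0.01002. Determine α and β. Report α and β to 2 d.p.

α = 13.90, β = 8.78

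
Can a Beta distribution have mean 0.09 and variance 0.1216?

A Beta with mean μ has variance μ(1−μ)/(α+β+1) < μ(1−μ).
Here μ(1−μ) = 0.09×0.91 = 0.0819, and 0.1216 ≥ 0.0819.

No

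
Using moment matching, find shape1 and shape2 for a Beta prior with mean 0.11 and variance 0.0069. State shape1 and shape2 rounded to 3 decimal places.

shape1 = 1.451, shape2 = 11.738

Let s = shape1+shape2. The Beta variance is μ(1−μ)/(s+1).
So s+1 = μ(1−μ)/σ² = (0.11×0.89)/0.0069 = 0.0979/0.0069 = 14.1884, giving s = 13.1884.
Then shape1 = μs = 0.11×13.1884 = 1.451 and shape2 = (1−μ)s = 0.89×13.1884 = 11.738.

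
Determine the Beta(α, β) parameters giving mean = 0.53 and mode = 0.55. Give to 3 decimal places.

Let s = α+β. Mean gives α = μs = 0.53s; mode gives (α−1)/(s−2) = 0.55.
Substituting: 0.53s − 1 = 0.55(s−2) = 0.55s − 1.10, so -0.02s = -0.10 and s = 5.0000.
Then α = 0.53×5.0000 = 2.650 and β = s−α = 2.350.

α = 2.650, β = 2.350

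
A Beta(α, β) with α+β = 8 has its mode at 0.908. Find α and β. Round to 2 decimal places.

For α,β>1 the mode is (α−1)/(α+β−2), so α = mode·(κ−2)+1 = 0.908×6+1 = 6.45.
And β = (1−mode)·(κ−2)+1 = 0.092×6+1 = 1.55.

α = 6.45, β = 1.55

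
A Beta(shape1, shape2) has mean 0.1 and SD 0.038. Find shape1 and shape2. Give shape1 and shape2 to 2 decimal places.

Variance = 0.038² = 0.001444. The moment-matching identity shape1+shape2 = μ(1−μ)/Var − 1 gives
shape1+shape2 = 0.09/0.001444 − 1 = 61.3269, so shape1 = μ·61.3269 = 6.13 and shape2 = (1−μ)·61.3269 = 55.19.

shape1 = 6.13, shape2 = 55.19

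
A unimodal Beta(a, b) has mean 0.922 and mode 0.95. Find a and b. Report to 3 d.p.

With s = a+b: μ = a/s and mode = (a−1)/(s−2). Eliminating a = μs,
μs − 1 = m(s−2) ⇒ s(μ−m) = 1−2m ⇒ s = -0.90/-0.028 = 32.1429.
So a = μs = 29.636, b = (1−μ)s = 2.507.

a = 29.636, b = 2.507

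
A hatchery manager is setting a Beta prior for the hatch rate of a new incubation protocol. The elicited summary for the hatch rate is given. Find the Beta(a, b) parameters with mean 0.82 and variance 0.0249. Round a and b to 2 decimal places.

Let s = a+b. The Beta variance is μ(1−μ)/(s+1).
So s+1 = μ(1−μ)/σ² = (0.82×0.18)/0.0249 = 0.1476/0.0249 = 5.9277, giving s = 4.9277.
Then a = μs = 0.82×4.9277 = 4.04 and b = (1−μ)s = 0.18×4.9277 = 0.89.

a = 4.04, b = 0.89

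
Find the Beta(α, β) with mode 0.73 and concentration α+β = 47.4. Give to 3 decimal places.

α = 34.142, β = 13.258

Since the density peak of Beta(α,β) is at (α−1)/(α+β−2),
α = 1 + 0.73(47.4−2) = 34.142 and β = 47.4 − 34.142 = 13.258.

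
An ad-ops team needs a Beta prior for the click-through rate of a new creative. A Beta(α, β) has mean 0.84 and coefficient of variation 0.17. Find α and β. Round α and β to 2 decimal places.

σ = CV·μ = 0.17×0.84 = 0.14280, so σ² = 0.020392.
s+1 = μ(1−μ)/σ² = 0.1344/0.020392 = 6.5909, so s = α+β = 5.5909.
α = μs = 4.70, β = (1−μ)s = 0.89.

α = 4.70, β = 0.89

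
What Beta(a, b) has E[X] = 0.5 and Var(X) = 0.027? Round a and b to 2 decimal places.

a = 4.13, b = 4.13

Write ν = a+b; then a = μν and Var = μ(1−μ)/(ν+1).
ν = μ(1−μ)/Var − 1 = 0.25/0.027 − 1 = 8.2593.
a = 0.5·8.2593 = 4.13, b = 0.5·8.2593 = 4.13.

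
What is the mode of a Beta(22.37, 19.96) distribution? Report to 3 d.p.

0.530

With α,β > 1, mode = (α−1)/(α+β−2) = 21.37/40.33 = 0.530.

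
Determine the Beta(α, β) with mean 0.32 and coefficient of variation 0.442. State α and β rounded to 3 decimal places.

α = 3.161, β = 6.716

σ = CV·μ = 0.442×0.32 = 0.14144, so σ² = 0.020005.
s+1 = μ(1−μ)/σ² = 0.2176/0.020005 = 10.8771, so s = α+β = 9.8771.
α = μs = 3.161, β = (1−μ)s = 6.716.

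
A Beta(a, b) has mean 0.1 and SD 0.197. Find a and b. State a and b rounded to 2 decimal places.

a = 0.13, b = 1.19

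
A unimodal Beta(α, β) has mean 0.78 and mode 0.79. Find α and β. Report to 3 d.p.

With s = α+β: μ = α/s and mode = (α−1)/(s−2). Eliminating α = μs,
μs − 1 = m(s−2) ⇒ s(μ−m) = 1−2m ⇒ s = -0.58/-0.01 = 58.0000.
So α = μs = 45.240, β = (1−μ)s = 12.760.

α = 45.240, β = 12.760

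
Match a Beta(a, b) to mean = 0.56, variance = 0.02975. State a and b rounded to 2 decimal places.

Write ν = a+b; then a = μν and Var = μ(1−μ)/(ν+1).
ν = μ(1−μ)/Var − 1 = 0.2464/0.02975 − 1 = 7.2824.
a = 0.56·7.2824 = 4.08, b = 0.44·7.2824 = 3.20.

a = 4.08, b = 3.20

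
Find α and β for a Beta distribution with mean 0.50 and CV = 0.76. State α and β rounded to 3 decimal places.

Var = (CV·μ)² = (0.76×0.50)² = 0.144400.
α+β = μ(1−μ)/Var − 1 = 0.2500/0.144400 − 1 = 0.7313.
Thus α = 0.50·0.7313 = 0.366 and β = 0.50·0.7313 = 0.366.

α = 0.366, β = 0.366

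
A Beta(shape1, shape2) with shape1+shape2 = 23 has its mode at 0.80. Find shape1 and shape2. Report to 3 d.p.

shape1 = 17.800, shape2 = 5.200

Mode = (shape1−1)/(κ−2) with κ = shape1+shape2, so shape1−1 = 0.80·21 = 16.800.
shape1 = 17.800; shape2 = κ − shape1 = 5.200.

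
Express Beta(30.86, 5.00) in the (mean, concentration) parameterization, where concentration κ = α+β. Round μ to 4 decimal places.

κ = α+β = 30.86+5.00 = 35.86; μ = α/κ = 30.86/35.86 = 0.8606.

μ = 0.8606, κ = 35.86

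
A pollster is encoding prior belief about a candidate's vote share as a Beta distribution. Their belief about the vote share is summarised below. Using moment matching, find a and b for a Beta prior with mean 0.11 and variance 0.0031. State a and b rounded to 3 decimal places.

By moment matching, a+b = μ(1−μ)/σ² − 1 = (0.11·0.89)/0.0031 − 1 = 31.5806 − 1 = 30.5806.
Since a/(a+b) = μ, a = 0.11·30.5806 = 3.364 and b = 0.89·30.5806 = 27.217.

a = 3.364, b = 27.217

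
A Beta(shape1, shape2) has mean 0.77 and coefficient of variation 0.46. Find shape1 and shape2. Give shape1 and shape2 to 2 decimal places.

Var = (CV·μ)² = (0.46×0.77)² = 0.125458.
shape1+shape2 = μ(1−μ)/Var − 1 = 0.1771/0.125458 − 1 = 0.4116.
Thus shape1 = 0.77·0.4116 = 0.32 and shape2 = 0.23·0.4116 = 0.09.

shape1 = 0.32, shape2 = 0.09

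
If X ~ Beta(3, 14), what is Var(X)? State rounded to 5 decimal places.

Var = αβ/[(α+β)²(α+β+1)] = (3×14)/(17²×18) = 42/5202 = 0.00807.

0.00807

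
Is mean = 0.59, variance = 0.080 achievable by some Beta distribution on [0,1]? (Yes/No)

For any Beta, Var(X) < E[X]·(1−E[X]).
Here μ(1−μ) = 0.59×0.41 = 0.2419, and 0.080 < 0.2419.

Yes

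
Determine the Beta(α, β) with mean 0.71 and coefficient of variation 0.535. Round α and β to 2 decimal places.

α = 0.30, β = 0.12

Var = (CV·μ)² = (0.535×0.71)² = 0.144286.
α+β = μ(1−μ)/Var − 1 = 0.2059/0.144286 − 1 = 0.4270.
Thus α = 0.71·0.4270 = 0.30 and β = 0.29·0.4270 = 0.12.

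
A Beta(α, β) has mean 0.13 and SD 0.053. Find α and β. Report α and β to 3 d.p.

α = 5.104, β = 34.159

First σ² = 0.002809. Setting α = μn, β = (1−μ)n with n = α+β,
μ(1−μ)/(n+1) = 0.002809 ⇒ n+1 = 0.1131/0.002809 = 40.2634 ⇒ n = 39.2634.
Hence α = 0.13×39.2634 = 5.104, β = 0.87×39.2634 = 34.159.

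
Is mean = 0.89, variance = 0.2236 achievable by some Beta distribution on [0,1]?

No

A Beta with mean μ has variance μ(1−μ)/(α+β+1) < μ(1−μ).
Here μ(1−μ) = 0.89×0.11 = 0.0979, and 0.2236 ≥ 0.0979.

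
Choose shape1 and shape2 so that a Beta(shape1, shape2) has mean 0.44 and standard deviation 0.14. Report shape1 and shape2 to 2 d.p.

shape1 = 5.09, shape2 = 6.48

First σ² = 0.0196. Setting shape1 = μn, shape2 = (1−μ)n with n = shape1+shape2,
μ(1−μ)/(n+1) = 0.0196 ⇒ n+1 = 0.2464/0.0196 = 12.5714 ⇒ n = 11.5714.
Hence shape1 = 0.44×11.5714 = 5.09, shape2 = 0.56×11.5714 = 6.48.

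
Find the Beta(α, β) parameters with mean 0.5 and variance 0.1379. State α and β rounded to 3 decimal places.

By moment matching, α+β = μ(1−μ)/σ² − 1 = (0.5·0.5)/0.1379 − 1 = 1.8129 − 1 = 0.8129.
Since α/(α+β) = μ, α = 0.5·0.8129 = 0.406 and β = 0.5·0.8129 = 0.406.

α = 0.406, β = 0.406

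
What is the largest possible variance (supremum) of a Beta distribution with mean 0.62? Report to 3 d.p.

0.236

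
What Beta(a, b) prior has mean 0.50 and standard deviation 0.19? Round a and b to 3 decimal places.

First σ² = 0.0361. Setting a = μn, b = (1−μ)n with n = a+b,
μ(1−μ)/(n+1) = 0.0361 ⇒ n+1 = 0.2500/0.0361 = 6.9252 ⇒ n = 5.9252.
Hence a = 0.50×5.9252 = 2.963, b = 0.50×5.9252 = 2.963.

a = 2.963, b = 2.963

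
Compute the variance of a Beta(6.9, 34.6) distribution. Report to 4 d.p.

Var = αβ/[(α+β)²(α+β+1)] = (6.9×34.6)/(41.5²×42.5) = 238.74/73195.625 = 0.0033.

0.0033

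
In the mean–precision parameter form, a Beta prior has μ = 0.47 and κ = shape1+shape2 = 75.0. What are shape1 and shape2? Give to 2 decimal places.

shape1 = 35.25, shape2 = 39.75

Split κ in proportion μ : (1−μ): shape1 = 0.47·75.0 = 35.25, shape2 = 75.0 − 35.25 = 39.75.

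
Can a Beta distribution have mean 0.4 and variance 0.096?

Yes

For any Beta, Var(X) < E[X]·(1−E[X]).
Here μ(1−μ) = 0.4×0.6 = 0.24, and 0.096 < 0.24.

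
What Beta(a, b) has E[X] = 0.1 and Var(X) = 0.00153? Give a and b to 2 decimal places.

Let s = a+b. The Beta variance is μ(1−μ)/(s+1).
So s+1 = μ(1−μ)/σ² = (0.1×0.9)/0.00153 = 0.09/0.00153 = 58.8235, giving s = 57.8235.
Then a = μs = 0.1×57.8235 = 5.78 and b = (1−μ)s = 0.9×57.8235 = 52.04.

a = 5.78, b = 52.04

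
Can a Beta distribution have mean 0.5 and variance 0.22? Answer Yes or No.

For any Beta, Var(X) < E[X]·(1−E[X]).
Here μ(1−μ) = 0.5×0.5 = 0.25, and 0.22 < 0.25.

Yes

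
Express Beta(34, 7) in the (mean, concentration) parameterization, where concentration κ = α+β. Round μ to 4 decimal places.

μ = 0.8293, κ = 41

κ = α+β = 34+7 = 41; μ = α/κ = 34/41 = 0.8293.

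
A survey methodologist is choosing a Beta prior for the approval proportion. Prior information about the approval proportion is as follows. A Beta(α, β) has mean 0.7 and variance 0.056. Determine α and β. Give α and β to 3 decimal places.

By moment matching, α+β = μ(1−μ)/σ² − 1 = (0.7·0.3)/0.056 − 1 = 3.7500 − 1 = 2.7500.
Since α/(α+β) = μ, α = 0.7·2.7500 = 1.925 and β = 0.3·2.7500 = 0.825.

α = 1.925, β = 0.825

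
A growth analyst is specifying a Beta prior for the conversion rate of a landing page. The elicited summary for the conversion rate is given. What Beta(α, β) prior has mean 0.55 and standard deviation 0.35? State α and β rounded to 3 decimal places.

Variance = 0.35² = 0.1225. The moment-matching identity α+β = μ(1−μ)/Var − 1 gives
α+β = 0.2475/0.1225 − 1 = 1.0204, so α = μ·1.0204 = 0.561 and β = (1−μ)·1.0204 = 0.459.

α = 0.561, β = 0.459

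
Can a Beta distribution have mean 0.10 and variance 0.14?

No

A Beta with mean μ has variance μ(1−μ)/(α+β+1) < μ(1−μ).
Here μ(1−μ) = 0.10×0.90 = 0.0900, and 0.14 ≥ 0.0900.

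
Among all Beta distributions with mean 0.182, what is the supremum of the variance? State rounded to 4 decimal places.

For fixed mean μ the Beta variance is μ(1−μ)/(α+β+1), increasing as α+β decreases.
Its least upper bound (not attained) is μ(1−μ) = 0.182·0.818 = 0.1489.

0.1489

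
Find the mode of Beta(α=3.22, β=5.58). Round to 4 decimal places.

0.3265

The density x^(α−1)(1−x)^(β−1) is maximised at (α−1)/(α+β−2) = 2.22/6.80 = 0.3265.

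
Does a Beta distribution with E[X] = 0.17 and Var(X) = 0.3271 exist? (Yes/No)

No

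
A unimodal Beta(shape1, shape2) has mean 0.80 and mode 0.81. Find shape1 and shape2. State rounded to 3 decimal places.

shape1 = 49.600, shape2 = 12.400

With s = shape1+shape2: μ = shape1/s and mode = (shape1−1)/(s−2). Eliminating shape1 = μs,
μs − 1 = m(s−2) ⇒ s(μ−m) = 1−2m ⇒ s = -0.62/-0.01 = 62.0000.
So shape1 = μs = 49.600, shape2 = (1−μ)s = 12.400.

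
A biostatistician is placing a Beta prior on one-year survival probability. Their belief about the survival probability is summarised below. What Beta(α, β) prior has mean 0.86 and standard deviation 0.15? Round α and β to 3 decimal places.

α = 3.742, β = 0.609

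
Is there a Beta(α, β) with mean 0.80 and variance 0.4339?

No

The Beta variance bound is σ² < μ(1−μ).
Here μ(1−μ) = 0.80×0.20 = 0.1600, and 0.4339 ≥ 0.1600.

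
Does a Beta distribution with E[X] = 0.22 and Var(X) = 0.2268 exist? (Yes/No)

A Beta with mean μ has variance μ(1−μ)/(α+β+1) < μ(1−μ).
Here μ(1−μ) = 0.22×0.78 = 0.1716, and 0.2268 ≥ 0.1716.

No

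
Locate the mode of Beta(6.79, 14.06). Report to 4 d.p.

0.3072

The density x^(α−1)(1−x)^(β−1) is maximised at (α−1)/(α+β−2) = 5.79/18.85 = 0.3072.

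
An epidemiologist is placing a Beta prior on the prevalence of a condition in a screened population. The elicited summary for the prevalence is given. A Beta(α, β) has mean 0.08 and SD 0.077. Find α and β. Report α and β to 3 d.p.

σ² = 0.077² = 0.005929.
With s = α+β, Var = μ(1−μ)/(s+1), so s+1 = (0.08×0.92)/0.005929 = 12.4136 and s = 11.4136.
α = μs = 0.913, β = (1−μ)s = 10.500.

α = 0.913, β = 10.500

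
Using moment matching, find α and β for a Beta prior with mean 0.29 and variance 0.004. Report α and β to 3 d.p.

α = 14.638, β = 35.837

Write ν = α+β; then α = μν and Var = μ(1−μ)/(ν+1).
ν = μ(1−μ)/Var − 1 = 0.2059/0.004 − 1 = 50.4750.
α = 0.29·50.4750 = 14.638, β = 0.71·50.4750 = 35.837.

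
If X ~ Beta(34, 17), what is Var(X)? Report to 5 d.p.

α+β = 51 and αβ = 578, so Var = αβ/[(α+β)²(α+β+1)] = 578/135252 = 0.00427.

0.00427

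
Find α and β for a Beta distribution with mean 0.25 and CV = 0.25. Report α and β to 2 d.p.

α = 11.75, β = 35.25

σ = CV·μ = 0.25×0.25 = 0.06250, so σ² = 0.003906.
s+1 = μ(1−μ)/σ² = 0.1875/0.003906 = 48.0000, so s = α+β = 47.0000.
α = μs = 11.75, β = (1−μ)s = 35.25.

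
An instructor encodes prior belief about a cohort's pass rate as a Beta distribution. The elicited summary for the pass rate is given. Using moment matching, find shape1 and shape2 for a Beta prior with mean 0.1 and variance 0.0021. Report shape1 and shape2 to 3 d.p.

Let s = shape1+shape2. The Beta variance is μ(1−μ)/(s+1).
So s+1 = μ(1−μ)/σ² = (0.1×0.9)/0.0021 = 0.09/0.0021 = 42.8571, giving s = 41.8571.
Then shape1 = μs = 0.1×41.8571 = 4.186 and shape2 = (1−μ)s = 0.9×41.8571 = 37.671.

shape1 = 4.186, shape2 = 37.671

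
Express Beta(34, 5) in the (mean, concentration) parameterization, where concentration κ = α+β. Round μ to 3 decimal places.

μ = 0.872, κ = 39

κ = α+β = 34+5 = 39; μ = α/κ = 34/39 = 0.872.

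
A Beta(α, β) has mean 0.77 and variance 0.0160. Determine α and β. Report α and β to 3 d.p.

Write ν = α+β; then α = μν and Var = μ(1−μ)/(ν+1).
ν = μ(1−μ)/Var − 1 = 0.1771/0.0160 − 1 = 10.0687.
α = 0.77·10.0687 = 7.753, β = 0.23·10.0687 = 2.316.

α = 7.753, β = 2.316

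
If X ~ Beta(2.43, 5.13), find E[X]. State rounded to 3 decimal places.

0.321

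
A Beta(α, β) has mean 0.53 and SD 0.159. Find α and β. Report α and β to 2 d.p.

α = 4.69, β = 4.16

Variance = 0.159² = 0.025281. The moment-matching identity α+β = μ(1−μ)/Var − 1 gives
α+β = 0.2491/0.025281 − 1 = 8.8532, so α = μ·8.8532 = 4.69 and β = (1−μ)·8.8532 = 4.16.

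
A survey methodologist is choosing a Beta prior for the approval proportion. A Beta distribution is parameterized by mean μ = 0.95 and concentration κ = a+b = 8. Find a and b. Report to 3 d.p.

a = 7.600, b = 0.400

Split κ in proportion μ : (1−μ): a = 0.95·8 = 7.600, b = 8 − 7.600 = 0.400.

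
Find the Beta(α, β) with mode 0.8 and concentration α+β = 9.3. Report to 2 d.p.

Since the density peak of Beta(α,β) is at (α−1)/(α+β−2),
α = 1 + 0.8(9.3−2) = 6.84 and β = 9.3 − 6.84 = 2.46.

α = 6.84, β = 2.46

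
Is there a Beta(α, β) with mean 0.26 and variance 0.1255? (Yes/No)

A Beta with mean μ has variance μ(1−μ)/(α+β+1) < μ(1−μ).
Here μ(1−μ) = 0.26×0.74 = 0.1924, and 0.1255 < 0.1924.

Yes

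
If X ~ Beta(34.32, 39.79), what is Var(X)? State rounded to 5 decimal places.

0.00331

Var = αβ/[(α+β)²(α+β+1)] = (34.32×39.79)/(74.11²×75.11) = 1365.5928/412526.059631 = 0.00331.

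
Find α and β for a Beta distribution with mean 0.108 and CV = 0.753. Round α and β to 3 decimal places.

σ = CV·μ = 0.753×0.108 = 0.08132, so σ² = 0.006614.
s+1 = μ(1−μ)/σ² = 0.096336/0.006614 = 14.5664, so s = α+β = 13.5664.
α = μs = 1.465, β = (1−μ)s = 12.101.

α = 1.465, β = 12.101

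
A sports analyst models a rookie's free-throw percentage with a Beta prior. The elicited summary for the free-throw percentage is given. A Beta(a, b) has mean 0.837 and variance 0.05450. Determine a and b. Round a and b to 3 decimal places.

a = 1.258, b = 0.245

By moment matching, a+b = μ(1−μ)/σ² − 1 = (0.837·0.163)/0.05450 − 1 = 2.5033 − 1 = 1.5033.
Since a/(a+b) = μ, a = 0.837·1.5033 = 1.258 and b = 0.163·1.5033 = 0.245.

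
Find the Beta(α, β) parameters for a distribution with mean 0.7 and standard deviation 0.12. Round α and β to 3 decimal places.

Variance = 0.12² = 0.0144. The moment-matching identity α+β = μ(1−μ)/Var − 1 gives
α+β = 0.21/0.0144 − 1 = 13.5833, so α = μ·13.5833 = 9.508 and β = (1−μ)·13.5833 = 4.075.

α = 9.508, β = 4.075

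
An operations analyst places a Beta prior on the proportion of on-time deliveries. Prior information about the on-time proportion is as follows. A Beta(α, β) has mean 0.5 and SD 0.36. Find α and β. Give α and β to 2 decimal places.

α = 0.46, β = 0.46

σ² = 0.36² = 0.1296.
With s = α+β, Var = μ(1−μ)/(s+1), so s+1 = (0.5×0.5)/0.1296 = 1.9290 and s = 0.9290.
α = μs = 0.46, β = (1−μ)s = 0.46.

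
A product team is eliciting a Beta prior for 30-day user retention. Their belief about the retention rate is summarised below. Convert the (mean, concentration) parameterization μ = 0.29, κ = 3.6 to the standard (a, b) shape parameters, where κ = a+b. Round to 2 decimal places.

Split κ in proportion μ : (1−μ): a = 0.29·3.6 = 1.04, b = 3.6 − 1.04 = 2.56.

a = 1.04, b = 2.56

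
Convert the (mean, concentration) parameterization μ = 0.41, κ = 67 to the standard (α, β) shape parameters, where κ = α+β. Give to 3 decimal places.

α = 27.470, β = 39.530

Split κ in proportion μ : (1−μ): α = 0.41·67 = 27.470, β = 67 − 27.470 = 39.530.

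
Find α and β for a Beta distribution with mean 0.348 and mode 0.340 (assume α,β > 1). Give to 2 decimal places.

Let s = α+β. Mean gives α = μs = 0.348s; mode gives (α−1)/(s−2) = 0.340.
Substituting: 0.348s − 1 = 0.340(s−2) = 0.340s − 0.680, so 0.008s = 0.320 and s = 40.0000.
Then α = 0.348×40.0000 = 13.92 and β = s−α = 26.08.

α = 13.92, β = 26.08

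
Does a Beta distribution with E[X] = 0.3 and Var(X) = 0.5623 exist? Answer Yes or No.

The Beta variance bound is σ² < μ(1−μ).
Here μ(1−μ) = 0.3×0.7 = 0.21, and 0.5623 ≥ 0.21.

No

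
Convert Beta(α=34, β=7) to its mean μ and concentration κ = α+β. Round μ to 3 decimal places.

κ = α+β = 34+7 = 41; μ = α/κ = 34/41 = 0.829.

μ = 0.829, κ = 41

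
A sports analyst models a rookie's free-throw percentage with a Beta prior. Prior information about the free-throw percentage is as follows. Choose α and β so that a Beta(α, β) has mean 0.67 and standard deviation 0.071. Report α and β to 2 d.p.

α = 28.72, β = 14.14

First σ² = 0.005041. Setting α = μn, β = (1−μ)n with n = α+β,
μ(1−μ)/(n+1) = 0.005041 ⇒ n+1 = 0.2211/0.005041 = 43.8603 ⇒ n = 42.8603.
Hence α = 0.67×42.8603 = 28.72, β = 0.33×42.8603 = 14.14.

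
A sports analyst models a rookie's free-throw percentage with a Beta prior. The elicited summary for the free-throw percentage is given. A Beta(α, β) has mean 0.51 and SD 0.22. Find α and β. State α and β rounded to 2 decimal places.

α = 2.12, β = 2.04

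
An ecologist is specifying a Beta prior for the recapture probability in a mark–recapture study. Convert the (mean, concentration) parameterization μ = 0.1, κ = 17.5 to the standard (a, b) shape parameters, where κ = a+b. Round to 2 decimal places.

a = 1.75, b = 15.75

Split κ in proportion μ : (1−μ): a = 0.1·17.5 = 1.75, b = 17.5 − 1.75 = 15.75.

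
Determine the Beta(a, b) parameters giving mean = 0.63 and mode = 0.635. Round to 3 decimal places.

Let s = a+b. Mean gives a = μs = 0.63s; mode gives (a−1)/(s−2) = 0.635.
Substituting: 0.63s − 1 = 0.635(s−2) = 0.635s − 1.270, so -0.005s = -0.270 and s = 54.0000.
Then a = 0.63×54.0000 = 34.020 and b = s−a = 19.980.

a = 34.020, b = 19.980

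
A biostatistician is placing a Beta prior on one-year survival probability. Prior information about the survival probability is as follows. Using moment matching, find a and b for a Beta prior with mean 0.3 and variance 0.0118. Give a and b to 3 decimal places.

Let s = a+b. The Beta variance is μ(1−μ)/(s+1).
So s+1 = μ(1−μ)/σ² = (0.3×0.7)/0.0118 = 0.21/0.0118 = 17.7966, giving s = 16.7966.
Then a = μs = 0.3×16.7966 = 5.039 and b = (1−μ)s = 0.7×16.7966 = 11.758.

a = 5.039, b = 11.758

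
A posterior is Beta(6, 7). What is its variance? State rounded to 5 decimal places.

0.01775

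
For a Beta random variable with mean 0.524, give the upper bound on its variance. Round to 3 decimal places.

Var = μ(1−μ)/(α+β+1), which approaches μ(1−μ) as α+β → 0.
So the supremum is μ(1−μ) = 0.524×0.476 = 0.249.

0.249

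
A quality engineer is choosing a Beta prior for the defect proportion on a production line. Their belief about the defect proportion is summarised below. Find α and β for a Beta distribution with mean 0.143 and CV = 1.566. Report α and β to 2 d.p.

α = 0.21, β = 1.24

σ = CV·μ = 1.566×0.143 = 0.22394, so σ² = 0.050148.
s+1 = μ(1−μ)/σ² = 0.122551/0.050148 = 2.4438, so s = α+β = 1.4438.
α = μs = 0.21, β = (1−μ)s = 1.24.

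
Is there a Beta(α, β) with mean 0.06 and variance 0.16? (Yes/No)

No

A Beta with mean μ has variance μ(1−μ)/(α+β+1) < μ(1−μ).
Here μ(1−μ) = 0.06×0.94 = 0.0564, and 0.16 ≥ 0.0564.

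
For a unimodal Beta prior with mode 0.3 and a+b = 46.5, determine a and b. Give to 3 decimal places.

Since the density peak of Beta(a,b) is at (a−1)/(a+b−2),
a = 1 + 0.3(46.5−2) = 14.350 and b = 46.5 − 14.350 = 32.150.

a = 14.350, b = 32.150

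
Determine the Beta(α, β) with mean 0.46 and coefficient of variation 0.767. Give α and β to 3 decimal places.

σ = CV·μ = 0.767×0.46 = 0.35282, so σ² = 0.124482.
s+1 = μ(1−μ)/σ² = 0.2484/0.124482 = 1.9955, so s = α+β = 0.9955.
α = μs = 0.458, β = (1−μ)s = 0.538.

α = 0.458, β = 0.538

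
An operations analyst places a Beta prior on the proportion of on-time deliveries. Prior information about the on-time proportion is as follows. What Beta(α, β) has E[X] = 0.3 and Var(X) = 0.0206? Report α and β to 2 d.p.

Write ν = α+β; then α = μν and Var = μ(1−μ)/(ν+1).
ν = μ(1−μ)/Var − 1 = 0.21/0.0206 − 1 = 9.1942.
α = 0.3·9.1942 = 2.76, β = 0.7·9.1942 = 6.44.

α = 2.76, β = 6.44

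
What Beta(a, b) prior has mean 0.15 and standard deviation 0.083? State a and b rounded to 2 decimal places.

a = 2.63, b = 14.88

σ² = 0.083² = 0.006889.
With s = a+b, Var = μ(1−μ)/(s+1), so s+1 = (0.15×0.85)/0.006889 = 18.5078 and s = 17.5078.
a = μs = 2.63, b = (1−μ)s = 14.88.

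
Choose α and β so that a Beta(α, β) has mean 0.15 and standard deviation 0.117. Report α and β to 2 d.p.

α = 1.25, β = 7.07

σ² = 0.117² = 0.013689.
With s = α+β, Var = μ(1−μ)/(s+1), so s+1 = (0.15×0.85)/0.013689 = 9.3140 and s = 8.3140.
α = μs = 1.25, β = (1−μ)s = 7.07.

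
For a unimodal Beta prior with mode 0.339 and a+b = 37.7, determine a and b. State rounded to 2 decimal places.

Since the density peak of Beta(a,b) is at (a−1)/(a+b−2),
a = 1 + 0.339(37.7−2) = 13.10 and b = 37.7 − 13.10 = 24.60.

a = 13.10, b = 24.60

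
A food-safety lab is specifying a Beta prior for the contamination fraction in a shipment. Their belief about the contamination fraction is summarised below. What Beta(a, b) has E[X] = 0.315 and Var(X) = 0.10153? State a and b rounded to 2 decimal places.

Let s = a+b. The Beta variance is μ(1−μ)/(s+1).
So s+1 = μ(1−μ)/σ² = (0.315×0.685)/0.10153 = 0.215775/0.10153 = 2.1252, giving s = 1.1252.
Then a = μs = 0.315×1.1252 = 0.35 and b = (1−μ)s = 0.685×1.1252 = 0.77.

a = 0.35, b = 0.77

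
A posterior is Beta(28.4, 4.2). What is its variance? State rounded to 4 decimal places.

α+β = 32.6 and αβ = 119.28, so Var = αβ/[(α+β)²(α+β+1)] = 119.28/35708.736 = 0.0033.

0.0033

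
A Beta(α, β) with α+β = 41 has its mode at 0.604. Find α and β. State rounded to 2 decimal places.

α = 24.56, β = 16.44

Since the density peak of Beta(α,β) is at (α−1)/(α+β−2),
α = 1 + 0.604(41−2) = 24.56 and β = 41 − 24.56 = 16.44.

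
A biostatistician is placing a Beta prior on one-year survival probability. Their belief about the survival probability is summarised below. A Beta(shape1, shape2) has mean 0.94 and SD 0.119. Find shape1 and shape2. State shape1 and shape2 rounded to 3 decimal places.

shape1 = 2.804, shape2 = 0.179

σ² = 0.119² = 0.014161.
With s = shape1+shape2, Var = μ(1−μ)/(s+1), so s+1 = (0.94×0.06)/0.014161 = 3.9828 and s = 2.9828.
shape1 = μs = 2.804, shape2 = (1−μ)s = 0.179.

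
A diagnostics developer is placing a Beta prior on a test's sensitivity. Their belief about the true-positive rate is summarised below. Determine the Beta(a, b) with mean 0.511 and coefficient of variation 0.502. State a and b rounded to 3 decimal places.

a = 1.429, b = 1.368

σ = CV·μ = 0.502×0.511 = 0.25652, so σ² = 0.065804.
s+1 = μ(1−μ)/σ² = 0.249879/0.065804 = 3.7973, so s = a+b = 2.7973.
a = μs = 1.429, b = (1−μ)s = 1.368.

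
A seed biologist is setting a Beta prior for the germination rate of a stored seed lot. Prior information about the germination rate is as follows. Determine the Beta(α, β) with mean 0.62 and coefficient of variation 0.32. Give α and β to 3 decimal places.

Var = (CV·μ)² = (0.32×0.62)² = 0.039363.
α+β = μ(1−μ)/Var − 1 = 0.2356/0.039363 − 1 = 4.9854.
Thus α = 0.62·4.9854 = 3.091 and β = 0.38·4.9854 = 1.894.

α = 3.091, β = 1.894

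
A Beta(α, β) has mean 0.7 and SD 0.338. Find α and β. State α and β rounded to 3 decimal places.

σ² = 0.338² = 0.114244.
With s = α+β, Var = μ(1−μ)/(s+1), so s+1 = (0.7×0.3)/0.114244 = 1.8382 and s = 0.8382.
α = μs = 0.587, β = (1−μ)s = 0.251.

α = 0.587, β = 0.251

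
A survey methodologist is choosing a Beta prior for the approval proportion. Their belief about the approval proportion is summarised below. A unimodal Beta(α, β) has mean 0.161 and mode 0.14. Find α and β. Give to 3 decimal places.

α = 5.520, β = 28.766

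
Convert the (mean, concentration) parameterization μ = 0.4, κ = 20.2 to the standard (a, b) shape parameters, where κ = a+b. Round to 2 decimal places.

a = 8.08, b = 12.12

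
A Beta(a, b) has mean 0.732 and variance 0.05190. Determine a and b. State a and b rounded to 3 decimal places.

a = 2.035, b = 0.745

Write ν = a+b; then a = μν and Var = μ(1−μ)/(ν+1).
ν = μ(1−μ)/Var − 1 = 0.196176/0.05190 − 1 = 2.7799.
a = 0.732·2.7799 = 2.035, b = 0.268·2.7799 = 0.745.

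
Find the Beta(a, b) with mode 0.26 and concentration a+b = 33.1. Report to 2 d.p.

Mode = (a−1)/(κ−2) with κ = a+b, so a−1 = 0.26·31.1 = 8.09.
a = 9.09; b = κ − a = 24.01.

a = 9.09, b = 24.01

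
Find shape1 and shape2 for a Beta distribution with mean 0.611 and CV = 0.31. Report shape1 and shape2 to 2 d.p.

Var = (CV·μ)² = (0.31×0.611)² = 0.035876.
shape1+shape2 = μ(1−μ)/Var − 1 = 0.237679/0.035876 − 1 = 5.6250.
Thus shape1 = 0.611·5.6250 = 3.44 and shape2 = 0.389·5.6250 = 2.19.

shape1 = 3.44, shape2 = 2.19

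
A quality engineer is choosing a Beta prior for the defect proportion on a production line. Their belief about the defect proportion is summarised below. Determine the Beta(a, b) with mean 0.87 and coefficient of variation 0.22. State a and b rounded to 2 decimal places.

Var = (CV·μ)² = (0.22×0.87)² = 0.036634.
a+b = μ(1−μ)/Var − 1 = 0.1131/0.036634 − 1 = 2.0873.
Thus a = 0.87·2.0873 = 1.82 and b = 0.13·2.0873 = 0.27.

a = 1.82, b = 0.27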